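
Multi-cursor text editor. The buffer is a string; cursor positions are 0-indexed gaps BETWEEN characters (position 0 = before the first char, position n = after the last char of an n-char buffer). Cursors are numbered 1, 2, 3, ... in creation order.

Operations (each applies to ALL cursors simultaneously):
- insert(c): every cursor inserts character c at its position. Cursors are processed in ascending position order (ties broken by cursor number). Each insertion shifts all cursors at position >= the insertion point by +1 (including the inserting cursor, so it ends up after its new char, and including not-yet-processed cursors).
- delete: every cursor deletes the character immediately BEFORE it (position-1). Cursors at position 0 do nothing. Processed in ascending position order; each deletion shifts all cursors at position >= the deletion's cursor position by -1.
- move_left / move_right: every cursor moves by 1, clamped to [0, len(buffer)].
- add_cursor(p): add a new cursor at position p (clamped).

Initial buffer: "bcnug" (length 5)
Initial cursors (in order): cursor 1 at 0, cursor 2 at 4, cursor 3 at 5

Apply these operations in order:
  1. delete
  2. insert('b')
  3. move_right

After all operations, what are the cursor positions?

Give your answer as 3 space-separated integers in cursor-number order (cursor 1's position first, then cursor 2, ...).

Answer: 2 6 6

Derivation:
After op 1 (delete): buffer="bcn" (len 3), cursors c1@0 c2@3 c3@3, authorship ...
After op 2 (insert('b')): buffer="bbcnbb" (len 6), cursors c1@1 c2@6 c3@6, authorship 1...23
After op 3 (move_right): buffer="bbcnbb" (len 6), cursors c1@2 c2@6 c3@6, authorship 1...23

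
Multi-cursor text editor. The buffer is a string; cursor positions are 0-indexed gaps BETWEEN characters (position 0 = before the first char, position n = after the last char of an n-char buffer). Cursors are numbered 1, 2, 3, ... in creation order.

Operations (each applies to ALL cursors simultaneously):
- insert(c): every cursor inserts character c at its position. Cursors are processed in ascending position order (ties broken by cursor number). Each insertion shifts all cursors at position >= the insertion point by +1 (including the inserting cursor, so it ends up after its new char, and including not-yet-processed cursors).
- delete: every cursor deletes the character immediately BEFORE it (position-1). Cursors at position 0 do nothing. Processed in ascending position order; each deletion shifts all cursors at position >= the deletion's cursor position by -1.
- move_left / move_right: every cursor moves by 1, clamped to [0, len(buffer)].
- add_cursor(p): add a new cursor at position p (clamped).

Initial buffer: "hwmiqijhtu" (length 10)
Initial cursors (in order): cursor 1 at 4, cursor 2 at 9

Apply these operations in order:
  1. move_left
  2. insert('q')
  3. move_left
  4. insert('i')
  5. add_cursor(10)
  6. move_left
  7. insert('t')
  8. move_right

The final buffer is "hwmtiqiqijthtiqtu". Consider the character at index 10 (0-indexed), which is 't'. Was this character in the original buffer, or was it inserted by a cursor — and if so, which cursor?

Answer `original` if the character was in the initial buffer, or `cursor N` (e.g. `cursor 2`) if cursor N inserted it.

Answer: cursor 3

Derivation:
After op 1 (move_left): buffer="hwmiqijhtu" (len 10), cursors c1@3 c2@8, authorship ..........
After op 2 (insert('q')): buffer="hwmqiqijhqtu" (len 12), cursors c1@4 c2@10, authorship ...1.....2..
After op 3 (move_left): buffer="hwmqiqijhqtu" (len 12), cursors c1@3 c2@9, authorship ...1.....2..
After op 4 (insert('i')): buffer="hwmiqiqijhiqtu" (len 14), cursors c1@4 c2@11, authorship ...11.....22..
After op 5 (add_cursor(10)): buffer="hwmiqiqijhiqtu" (len 14), cursors c1@4 c3@10 c2@11, authorship ...11.....22..
After op 6 (move_left): buffer="hwmiqiqijhiqtu" (len 14), cursors c1@3 c3@9 c2@10, authorship ...11.....22..
After op 7 (insert('t')): buffer="hwmtiqiqijthtiqtu" (len 17), cursors c1@4 c3@11 c2@13, authorship ...111....3.222..
After op 8 (move_right): buffer="hwmtiqiqijthtiqtu" (len 17), cursors c1@5 c3@12 c2@14, authorship ...111....3.222..
Authorship (.=original, N=cursor N): . . . 1 1 1 . . . . 3 . 2 2 2 . .
Index 10: author = 3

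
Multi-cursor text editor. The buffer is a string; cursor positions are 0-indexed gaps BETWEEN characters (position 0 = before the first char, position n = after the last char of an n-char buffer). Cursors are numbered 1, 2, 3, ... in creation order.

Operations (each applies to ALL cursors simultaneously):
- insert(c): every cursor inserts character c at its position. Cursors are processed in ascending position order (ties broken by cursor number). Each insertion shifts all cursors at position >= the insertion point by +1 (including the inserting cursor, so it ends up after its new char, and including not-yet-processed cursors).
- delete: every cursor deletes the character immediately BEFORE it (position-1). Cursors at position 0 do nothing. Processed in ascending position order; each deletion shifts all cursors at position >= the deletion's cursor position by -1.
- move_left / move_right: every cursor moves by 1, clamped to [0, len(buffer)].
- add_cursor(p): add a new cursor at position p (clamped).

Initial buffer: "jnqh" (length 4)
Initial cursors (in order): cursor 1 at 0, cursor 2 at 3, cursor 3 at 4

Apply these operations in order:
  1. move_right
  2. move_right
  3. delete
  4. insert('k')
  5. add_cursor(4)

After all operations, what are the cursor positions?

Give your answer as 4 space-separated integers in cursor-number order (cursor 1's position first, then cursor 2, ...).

After op 1 (move_right): buffer="jnqh" (len 4), cursors c1@1 c2@4 c3@4, authorship ....
After op 2 (move_right): buffer="jnqh" (len 4), cursors c1@2 c2@4 c3@4, authorship ....
After op 3 (delete): buffer="j" (len 1), cursors c1@1 c2@1 c3@1, authorship .
After op 4 (insert('k')): buffer="jkkk" (len 4), cursors c1@4 c2@4 c3@4, authorship .123
After op 5 (add_cursor(4)): buffer="jkkk" (len 4), cursors c1@4 c2@4 c3@4 c4@4, authorship .123

Answer: 4 4 4 4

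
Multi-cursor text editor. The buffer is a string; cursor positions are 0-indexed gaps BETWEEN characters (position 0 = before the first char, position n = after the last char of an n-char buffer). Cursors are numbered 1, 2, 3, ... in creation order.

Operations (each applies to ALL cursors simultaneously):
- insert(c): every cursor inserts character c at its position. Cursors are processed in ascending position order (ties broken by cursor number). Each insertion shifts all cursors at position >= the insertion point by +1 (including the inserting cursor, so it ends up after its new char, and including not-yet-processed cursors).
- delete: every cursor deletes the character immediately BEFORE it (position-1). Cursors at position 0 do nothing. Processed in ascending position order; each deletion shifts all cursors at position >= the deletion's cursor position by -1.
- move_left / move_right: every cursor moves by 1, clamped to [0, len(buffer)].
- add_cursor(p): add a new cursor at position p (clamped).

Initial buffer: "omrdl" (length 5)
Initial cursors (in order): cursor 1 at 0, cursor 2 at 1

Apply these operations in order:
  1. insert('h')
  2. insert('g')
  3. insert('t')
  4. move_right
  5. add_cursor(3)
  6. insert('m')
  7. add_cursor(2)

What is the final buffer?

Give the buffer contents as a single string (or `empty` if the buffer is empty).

Answer: hgtmomhgtmmrdl

Derivation:
After op 1 (insert('h')): buffer="hohmrdl" (len 7), cursors c1@1 c2@3, authorship 1.2....
After op 2 (insert('g')): buffer="hgohgmrdl" (len 9), cursors c1@2 c2@5, authorship 11.22....
After op 3 (insert('t')): buffer="hgtohgtmrdl" (len 11), cursors c1@3 c2@7, authorship 111.222....
After op 4 (move_right): buffer="hgtohgtmrdl" (len 11), cursors c1@4 c2@8, authorship 111.222....
After op 5 (add_cursor(3)): buffer="hgtohgtmrdl" (len 11), cursors c3@3 c1@4 c2@8, authorship 111.222....
After op 6 (insert('m')): buffer="hgtmomhgtmmrdl" (len 14), cursors c3@4 c1@6 c2@11, authorship 1113.1222.2...
After op 7 (add_cursor(2)): buffer="hgtmomhgtmmrdl" (len 14), cursors c4@2 c3@4 c1@6 c2@11, authorship 1113.1222.2...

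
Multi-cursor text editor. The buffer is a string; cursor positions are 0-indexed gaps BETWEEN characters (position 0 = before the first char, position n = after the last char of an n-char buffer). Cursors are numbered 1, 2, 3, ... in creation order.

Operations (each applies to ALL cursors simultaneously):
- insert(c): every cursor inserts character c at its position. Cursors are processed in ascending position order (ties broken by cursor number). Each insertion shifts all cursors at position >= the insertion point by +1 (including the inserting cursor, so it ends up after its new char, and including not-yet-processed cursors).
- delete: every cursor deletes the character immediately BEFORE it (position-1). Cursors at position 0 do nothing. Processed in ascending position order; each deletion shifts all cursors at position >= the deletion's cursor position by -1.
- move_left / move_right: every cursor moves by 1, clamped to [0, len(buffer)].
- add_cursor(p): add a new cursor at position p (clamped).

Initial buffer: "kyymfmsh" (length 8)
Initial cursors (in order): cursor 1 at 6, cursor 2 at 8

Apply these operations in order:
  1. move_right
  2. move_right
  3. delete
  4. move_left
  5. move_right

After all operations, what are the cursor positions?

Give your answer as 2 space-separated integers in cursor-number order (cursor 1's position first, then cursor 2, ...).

After op 1 (move_right): buffer="kyymfmsh" (len 8), cursors c1@7 c2@8, authorship ........
After op 2 (move_right): buffer="kyymfmsh" (len 8), cursors c1@8 c2@8, authorship ........
After op 3 (delete): buffer="kyymfm" (len 6), cursors c1@6 c2@6, authorship ......
After op 4 (move_left): buffer="kyymfm" (len 6), cursors c1@5 c2@5, authorship ......
After op 5 (move_right): buffer="kyymfm" (len 6), cursors c1@6 c2@6, authorship ......

Answer: 6 6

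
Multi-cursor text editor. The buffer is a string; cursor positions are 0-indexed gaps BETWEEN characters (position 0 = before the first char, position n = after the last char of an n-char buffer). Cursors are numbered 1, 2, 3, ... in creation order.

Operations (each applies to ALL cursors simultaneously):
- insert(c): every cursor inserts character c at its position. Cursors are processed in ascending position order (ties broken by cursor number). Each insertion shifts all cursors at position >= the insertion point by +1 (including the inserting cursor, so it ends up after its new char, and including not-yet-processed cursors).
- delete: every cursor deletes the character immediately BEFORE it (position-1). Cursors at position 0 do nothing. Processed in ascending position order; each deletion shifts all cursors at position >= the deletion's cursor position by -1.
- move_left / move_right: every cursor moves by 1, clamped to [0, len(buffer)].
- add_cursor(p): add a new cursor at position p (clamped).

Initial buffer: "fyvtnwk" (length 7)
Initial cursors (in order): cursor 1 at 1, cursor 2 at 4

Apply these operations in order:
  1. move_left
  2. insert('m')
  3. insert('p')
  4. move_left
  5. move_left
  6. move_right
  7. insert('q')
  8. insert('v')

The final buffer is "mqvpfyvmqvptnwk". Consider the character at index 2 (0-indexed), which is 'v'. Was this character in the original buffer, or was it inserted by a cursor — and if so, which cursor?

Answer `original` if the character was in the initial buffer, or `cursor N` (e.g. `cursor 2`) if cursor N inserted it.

Answer: cursor 1

Derivation:
After op 1 (move_left): buffer="fyvtnwk" (len 7), cursors c1@0 c2@3, authorship .......
After op 2 (insert('m')): buffer="mfyvmtnwk" (len 9), cursors c1@1 c2@5, authorship 1...2....
After op 3 (insert('p')): buffer="mpfyvmptnwk" (len 11), cursors c1@2 c2@7, authorship 11...22....
After op 4 (move_left): buffer="mpfyvmptnwk" (len 11), cursors c1@1 c2@6, authorship 11...22....
After op 5 (move_left): buffer="mpfyvmptnwk" (len 11), cursors c1@0 c2@5, authorship 11...22....
After op 6 (move_right): buffer="mpfyvmptnwk" (len 11), cursors c1@1 c2@6, authorship 11...22....
After op 7 (insert('q')): buffer="mqpfyvmqptnwk" (len 13), cursors c1@2 c2@8, authorship 111...222....
After op 8 (insert('v')): buffer="mqvpfyvmqvptnwk" (len 15), cursors c1@3 c2@10, authorship 1111...2222....
Authorship (.=original, N=cursor N): 1 1 1 1 . . . 2 2 2 2 . . . .
Index 2: author = 1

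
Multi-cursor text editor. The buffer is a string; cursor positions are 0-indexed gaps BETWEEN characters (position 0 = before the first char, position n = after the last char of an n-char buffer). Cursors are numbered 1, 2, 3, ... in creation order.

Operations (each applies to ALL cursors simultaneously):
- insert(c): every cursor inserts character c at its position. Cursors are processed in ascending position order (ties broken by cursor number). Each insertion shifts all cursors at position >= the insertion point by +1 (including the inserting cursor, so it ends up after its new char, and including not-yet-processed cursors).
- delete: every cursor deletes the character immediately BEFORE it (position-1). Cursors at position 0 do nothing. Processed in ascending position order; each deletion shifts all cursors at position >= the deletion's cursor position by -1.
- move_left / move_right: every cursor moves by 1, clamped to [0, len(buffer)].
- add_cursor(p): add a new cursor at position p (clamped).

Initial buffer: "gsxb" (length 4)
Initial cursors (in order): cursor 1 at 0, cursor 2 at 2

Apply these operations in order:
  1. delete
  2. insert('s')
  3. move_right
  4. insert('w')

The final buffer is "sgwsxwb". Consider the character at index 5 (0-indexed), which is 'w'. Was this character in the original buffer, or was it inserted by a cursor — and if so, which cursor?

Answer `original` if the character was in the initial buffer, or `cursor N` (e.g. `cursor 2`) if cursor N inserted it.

Answer: cursor 2

Derivation:
After op 1 (delete): buffer="gxb" (len 3), cursors c1@0 c2@1, authorship ...
After op 2 (insert('s')): buffer="sgsxb" (len 5), cursors c1@1 c2@3, authorship 1.2..
After op 3 (move_right): buffer="sgsxb" (len 5), cursors c1@2 c2@4, authorship 1.2..
After op 4 (insert('w')): buffer="sgwsxwb" (len 7), cursors c1@3 c2@6, authorship 1.12.2.
Authorship (.=original, N=cursor N): 1 . 1 2 . 2 .
Index 5: author = 2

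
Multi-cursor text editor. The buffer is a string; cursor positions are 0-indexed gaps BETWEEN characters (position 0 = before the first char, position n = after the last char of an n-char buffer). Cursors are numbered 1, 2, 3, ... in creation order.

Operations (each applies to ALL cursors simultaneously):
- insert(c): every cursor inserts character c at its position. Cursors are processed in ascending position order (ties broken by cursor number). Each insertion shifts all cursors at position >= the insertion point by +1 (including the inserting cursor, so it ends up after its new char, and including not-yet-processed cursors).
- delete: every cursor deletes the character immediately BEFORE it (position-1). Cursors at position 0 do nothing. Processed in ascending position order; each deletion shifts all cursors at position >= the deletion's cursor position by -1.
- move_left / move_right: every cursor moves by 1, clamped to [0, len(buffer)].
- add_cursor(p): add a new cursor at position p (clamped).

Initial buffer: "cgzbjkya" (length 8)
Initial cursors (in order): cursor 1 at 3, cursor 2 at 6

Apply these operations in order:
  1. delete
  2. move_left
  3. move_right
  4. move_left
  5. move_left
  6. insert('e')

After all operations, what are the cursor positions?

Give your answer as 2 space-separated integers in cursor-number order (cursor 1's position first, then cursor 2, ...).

Answer: 1 4

Derivation:
After op 1 (delete): buffer="cgbjya" (len 6), cursors c1@2 c2@4, authorship ......
After op 2 (move_left): buffer="cgbjya" (len 6), cursors c1@1 c2@3, authorship ......
After op 3 (move_right): buffer="cgbjya" (len 6), cursors c1@2 c2@4, authorship ......
After op 4 (move_left): buffer="cgbjya" (len 6), cursors c1@1 c2@3, authorship ......
After op 5 (move_left): buffer="cgbjya" (len 6), cursors c1@0 c2@2, authorship ......
After op 6 (insert('e')): buffer="ecgebjya" (len 8), cursors c1@1 c2@4, authorship 1..2....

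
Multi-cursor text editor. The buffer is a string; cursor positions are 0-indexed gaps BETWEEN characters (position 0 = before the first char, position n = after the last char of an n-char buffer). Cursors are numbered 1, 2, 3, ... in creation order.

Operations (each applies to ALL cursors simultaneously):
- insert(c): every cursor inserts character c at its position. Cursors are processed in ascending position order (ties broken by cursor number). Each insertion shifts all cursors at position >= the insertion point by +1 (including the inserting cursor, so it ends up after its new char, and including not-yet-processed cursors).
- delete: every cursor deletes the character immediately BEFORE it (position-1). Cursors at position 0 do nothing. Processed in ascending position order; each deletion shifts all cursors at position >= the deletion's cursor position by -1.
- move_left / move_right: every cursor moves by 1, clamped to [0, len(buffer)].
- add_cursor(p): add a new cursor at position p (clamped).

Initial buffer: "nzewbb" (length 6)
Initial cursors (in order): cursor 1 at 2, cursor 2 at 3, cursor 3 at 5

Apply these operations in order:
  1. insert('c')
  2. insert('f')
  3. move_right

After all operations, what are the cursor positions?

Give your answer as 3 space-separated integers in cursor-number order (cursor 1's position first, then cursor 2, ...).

After op 1 (insert('c')): buffer="nzcecwbcb" (len 9), cursors c1@3 c2@5 c3@8, authorship ..1.2..3.
After op 2 (insert('f')): buffer="nzcfecfwbcfb" (len 12), cursors c1@4 c2@7 c3@11, authorship ..11.22..33.
After op 3 (move_right): buffer="nzcfecfwbcfb" (len 12), cursors c1@5 c2@8 c3@12, authorship ..11.22..33.

Answer: 5 8 12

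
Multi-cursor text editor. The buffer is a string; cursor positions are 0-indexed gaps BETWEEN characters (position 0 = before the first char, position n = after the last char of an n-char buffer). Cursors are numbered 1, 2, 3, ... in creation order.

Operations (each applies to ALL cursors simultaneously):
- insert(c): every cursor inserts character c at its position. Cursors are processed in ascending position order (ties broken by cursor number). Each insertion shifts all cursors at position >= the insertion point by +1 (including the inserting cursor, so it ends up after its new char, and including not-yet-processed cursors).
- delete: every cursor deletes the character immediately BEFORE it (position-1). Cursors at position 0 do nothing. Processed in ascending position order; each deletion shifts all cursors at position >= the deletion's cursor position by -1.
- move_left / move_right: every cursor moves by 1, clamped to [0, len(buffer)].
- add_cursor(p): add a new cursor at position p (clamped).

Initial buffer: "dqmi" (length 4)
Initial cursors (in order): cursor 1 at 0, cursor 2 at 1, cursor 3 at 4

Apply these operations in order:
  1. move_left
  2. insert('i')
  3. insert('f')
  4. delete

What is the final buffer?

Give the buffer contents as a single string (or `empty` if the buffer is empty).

After op 1 (move_left): buffer="dqmi" (len 4), cursors c1@0 c2@0 c3@3, authorship ....
After op 2 (insert('i')): buffer="iidqmii" (len 7), cursors c1@2 c2@2 c3@6, authorship 12...3.
After op 3 (insert('f')): buffer="iiffdqmifi" (len 10), cursors c1@4 c2@4 c3@9, authorship 1212...33.
After op 4 (delete): buffer="iidqmii" (len 7), cursors c1@2 c2@2 c3@6, authorship 12...3.

Answer: iidqmii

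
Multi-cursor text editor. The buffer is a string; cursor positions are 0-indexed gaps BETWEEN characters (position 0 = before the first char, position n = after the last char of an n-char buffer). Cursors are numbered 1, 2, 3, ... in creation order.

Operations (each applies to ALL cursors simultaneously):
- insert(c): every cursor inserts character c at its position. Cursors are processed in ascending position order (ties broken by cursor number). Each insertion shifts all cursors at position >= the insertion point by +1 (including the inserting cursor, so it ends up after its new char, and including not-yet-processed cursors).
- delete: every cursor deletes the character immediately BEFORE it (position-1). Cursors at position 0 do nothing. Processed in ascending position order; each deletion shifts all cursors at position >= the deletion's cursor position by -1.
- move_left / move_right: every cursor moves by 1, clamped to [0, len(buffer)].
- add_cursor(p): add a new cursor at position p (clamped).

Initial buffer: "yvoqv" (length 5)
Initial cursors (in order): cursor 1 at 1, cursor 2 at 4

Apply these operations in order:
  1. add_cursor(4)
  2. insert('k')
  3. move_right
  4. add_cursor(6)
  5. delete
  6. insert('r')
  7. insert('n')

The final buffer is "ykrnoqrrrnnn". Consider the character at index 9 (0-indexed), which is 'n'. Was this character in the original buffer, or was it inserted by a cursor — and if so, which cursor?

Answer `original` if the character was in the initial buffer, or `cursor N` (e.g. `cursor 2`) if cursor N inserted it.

Answer: cursor 2

Derivation:
After op 1 (add_cursor(4)): buffer="yvoqv" (len 5), cursors c1@1 c2@4 c3@4, authorship .....
After op 2 (insert('k')): buffer="ykvoqkkv" (len 8), cursors c1@2 c2@7 c3@7, authorship .1...23.
After op 3 (move_right): buffer="ykvoqkkv" (len 8), cursors c1@3 c2@8 c3@8, authorship .1...23.
After op 4 (add_cursor(6)): buffer="ykvoqkkv" (len 8), cursors c1@3 c4@6 c2@8 c3@8, authorship .1...23.
After op 5 (delete): buffer="ykoq" (len 4), cursors c1@2 c2@4 c3@4 c4@4, authorship .1..
After op 6 (insert('r')): buffer="ykroqrrr" (len 8), cursors c1@3 c2@8 c3@8 c4@8, authorship .11..234
After op 7 (insert('n')): buffer="ykrnoqrrrnnn" (len 12), cursors c1@4 c2@12 c3@12 c4@12, authorship .111..234234
Authorship (.=original, N=cursor N): . 1 1 1 . . 2 3 4 2 3 4
Index 9: author = 2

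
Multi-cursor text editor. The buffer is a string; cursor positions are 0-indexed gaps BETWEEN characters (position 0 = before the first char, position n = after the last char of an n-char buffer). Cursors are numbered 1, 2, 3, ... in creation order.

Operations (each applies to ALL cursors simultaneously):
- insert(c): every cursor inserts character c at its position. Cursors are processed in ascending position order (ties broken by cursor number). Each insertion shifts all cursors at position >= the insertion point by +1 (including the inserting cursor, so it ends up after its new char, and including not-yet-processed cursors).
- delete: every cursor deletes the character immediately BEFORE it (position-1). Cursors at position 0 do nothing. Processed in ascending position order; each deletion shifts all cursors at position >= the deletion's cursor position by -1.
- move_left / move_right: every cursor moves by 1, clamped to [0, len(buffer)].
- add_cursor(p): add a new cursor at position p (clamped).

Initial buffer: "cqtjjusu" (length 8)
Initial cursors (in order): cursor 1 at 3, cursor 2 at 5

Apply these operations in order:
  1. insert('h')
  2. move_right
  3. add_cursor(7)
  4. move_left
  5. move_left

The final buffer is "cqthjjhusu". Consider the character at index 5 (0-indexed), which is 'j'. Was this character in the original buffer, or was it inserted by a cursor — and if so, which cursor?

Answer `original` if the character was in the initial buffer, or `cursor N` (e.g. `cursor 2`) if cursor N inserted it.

Answer: original

Derivation:
After op 1 (insert('h')): buffer="cqthjjhusu" (len 10), cursors c1@4 c2@7, authorship ...1..2...
After op 2 (move_right): buffer="cqthjjhusu" (len 10), cursors c1@5 c2@8, authorship ...1..2...
After op 3 (add_cursor(7)): buffer="cqthjjhusu" (len 10), cursors c1@5 c3@7 c2@8, authorship ...1..2...
After op 4 (move_left): buffer="cqthjjhusu" (len 10), cursors c1@4 c3@6 c2@7, authorship ...1..2...
After op 5 (move_left): buffer="cqthjjhusu" (len 10), cursors c1@3 c3@5 c2@6, authorship ...1..2...
Authorship (.=original, N=cursor N): . . . 1 . . 2 . . .
Index 5: author = original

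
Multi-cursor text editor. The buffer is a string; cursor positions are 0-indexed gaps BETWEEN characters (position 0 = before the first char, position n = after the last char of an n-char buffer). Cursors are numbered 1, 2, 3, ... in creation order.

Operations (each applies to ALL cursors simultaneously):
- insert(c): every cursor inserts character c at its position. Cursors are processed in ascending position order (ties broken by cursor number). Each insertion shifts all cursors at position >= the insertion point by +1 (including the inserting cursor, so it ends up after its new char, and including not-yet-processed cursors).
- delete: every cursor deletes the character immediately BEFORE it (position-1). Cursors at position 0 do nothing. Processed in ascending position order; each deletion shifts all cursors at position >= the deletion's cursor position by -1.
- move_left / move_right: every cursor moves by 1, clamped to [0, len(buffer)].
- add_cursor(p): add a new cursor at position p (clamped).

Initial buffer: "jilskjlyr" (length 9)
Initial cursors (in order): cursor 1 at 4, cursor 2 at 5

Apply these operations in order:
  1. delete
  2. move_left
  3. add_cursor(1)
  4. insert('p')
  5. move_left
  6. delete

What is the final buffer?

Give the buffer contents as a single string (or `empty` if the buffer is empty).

Answer: ppljlyr

Derivation:
After op 1 (delete): buffer="jiljlyr" (len 7), cursors c1@3 c2@3, authorship .......
After op 2 (move_left): buffer="jiljlyr" (len 7), cursors c1@2 c2@2, authorship .......
After op 3 (add_cursor(1)): buffer="jiljlyr" (len 7), cursors c3@1 c1@2 c2@2, authorship .......
After op 4 (insert('p')): buffer="jpippljlyr" (len 10), cursors c3@2 c1@5 c2@5, authorship .3.12.....
After op 5 (move_left): buffer="jpippljlyr" (len 10), cursors c3@1 c1@4 c2@4, authorship .3.12.....
After op 6 (delete): buffer="ppljlyr" (len 7), cursors c3@0 c1@1 c2@1, authorship 32.....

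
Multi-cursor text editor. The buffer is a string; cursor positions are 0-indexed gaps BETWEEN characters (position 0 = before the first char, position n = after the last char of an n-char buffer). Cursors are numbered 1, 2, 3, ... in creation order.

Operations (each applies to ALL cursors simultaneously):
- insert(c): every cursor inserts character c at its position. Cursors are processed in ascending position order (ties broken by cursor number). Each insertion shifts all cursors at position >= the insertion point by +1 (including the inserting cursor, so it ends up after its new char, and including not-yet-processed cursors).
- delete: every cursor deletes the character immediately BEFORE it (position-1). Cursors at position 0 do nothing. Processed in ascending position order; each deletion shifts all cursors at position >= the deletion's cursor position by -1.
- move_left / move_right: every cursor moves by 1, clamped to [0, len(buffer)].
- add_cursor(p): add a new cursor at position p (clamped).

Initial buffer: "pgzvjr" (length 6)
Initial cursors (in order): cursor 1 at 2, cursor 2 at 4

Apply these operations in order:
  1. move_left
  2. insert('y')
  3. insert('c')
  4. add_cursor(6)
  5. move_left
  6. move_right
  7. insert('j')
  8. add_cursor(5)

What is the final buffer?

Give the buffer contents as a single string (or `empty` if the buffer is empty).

Answer: pycjgzyjcjvjr

Derivation:
After op 1 (move_left): buffer="pgzvjr" (len 6), cursors c1@1 c2@3, authorship ......
After op 2 (insert('y')): buffer="pygzyvjr" (len 8), cursors c1@2 c2@5, authorship .1..2...
After op 3 (insert('c')): buffer="pycgzycvjr" (len 10), cursors c1@3 c2@7, authorship .11..22...
After op 4 (add_cursor(6)): buffer="pycgzycvjr" (len 10), cursors c1@3 c3@6 c2@7, authorship .11..22...
After op 5 (move_left): buffer="pycgzycvjr" (len 10), cursors c1@2 c3@5 c2@6, authorship .11..22...
After op 6 (move_right): buffer="pycgzycvjr" (len 10), cursors c1@3 c3@6 c2@7, authorship .11..22...
After op 7 (insert('j')): buffer="pycjgzyjcjvjr" (len 13), cursors c1@4 c3@8 c2@10, authorship .111..2322...
After op 8 (add_cursor(5)): buffer="pycjgzyjcjvjr" (len 13), cursors c1@4 c4@5 c3@8 c2@10, authorship .111..2322...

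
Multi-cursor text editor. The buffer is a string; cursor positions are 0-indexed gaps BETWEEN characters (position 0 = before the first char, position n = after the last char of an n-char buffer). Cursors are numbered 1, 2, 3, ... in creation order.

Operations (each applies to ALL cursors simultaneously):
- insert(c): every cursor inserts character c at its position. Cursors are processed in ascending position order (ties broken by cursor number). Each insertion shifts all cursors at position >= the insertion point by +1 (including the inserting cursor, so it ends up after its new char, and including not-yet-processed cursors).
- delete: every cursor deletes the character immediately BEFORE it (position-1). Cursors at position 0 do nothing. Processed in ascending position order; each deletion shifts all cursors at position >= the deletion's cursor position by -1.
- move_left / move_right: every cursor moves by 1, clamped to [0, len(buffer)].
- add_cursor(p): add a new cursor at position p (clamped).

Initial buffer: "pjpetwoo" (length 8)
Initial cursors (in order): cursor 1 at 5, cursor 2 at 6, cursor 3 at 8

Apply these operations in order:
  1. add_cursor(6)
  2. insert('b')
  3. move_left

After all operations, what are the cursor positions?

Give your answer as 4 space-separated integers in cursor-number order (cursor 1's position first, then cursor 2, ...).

After op 1 (add_cursor(6)): buffer="pjpetwoo" (len 8), cursors c1@5 c2@6 c4@6 c3@8, authorship ........
After op 2 (insert('b')): buffer="pjpetbwbboob" (len 12), cursors c1@6 c2@9 c4@9 c3@12, authorship .....1.24..3
After op 3 (move_left): buffer="pjpetbwbboob" (len 12), cursors c1@5 c2@8 c4@8 c3@11, authorship .....1.24..3

Answer: 5 8 11 8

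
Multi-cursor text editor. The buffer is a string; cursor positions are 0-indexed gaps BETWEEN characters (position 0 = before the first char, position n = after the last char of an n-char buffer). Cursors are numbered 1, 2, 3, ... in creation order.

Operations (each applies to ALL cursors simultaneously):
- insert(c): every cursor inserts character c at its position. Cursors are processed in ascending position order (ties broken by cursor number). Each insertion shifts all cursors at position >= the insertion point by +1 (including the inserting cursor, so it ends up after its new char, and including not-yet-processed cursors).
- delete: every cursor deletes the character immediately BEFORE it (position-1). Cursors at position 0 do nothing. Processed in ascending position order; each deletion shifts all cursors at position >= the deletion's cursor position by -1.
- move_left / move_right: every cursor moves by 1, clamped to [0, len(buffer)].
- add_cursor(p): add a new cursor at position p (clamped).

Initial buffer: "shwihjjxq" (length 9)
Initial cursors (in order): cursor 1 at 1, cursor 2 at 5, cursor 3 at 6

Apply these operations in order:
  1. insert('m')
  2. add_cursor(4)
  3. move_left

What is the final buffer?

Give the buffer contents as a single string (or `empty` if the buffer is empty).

After op 1 (insert('m')): buffer="smhwihmjmjxq" (len 12), cursors c1@2 c2@7 c3@9, authorship .1....2.3...
After op 2 (add_cursor(4)): buffer="smhwihmjmjxq" (len 12), cursors c1@2 c4@4 c2@7 c3@9, authorship .1....2.3...
After op 3 (move_left): buffer="smhwihmjmjxq" (len 12), cursors c1@1 c4@3 c2@6 c3@8, authorship .1....2.3...

Answer: smhwihmjmjxq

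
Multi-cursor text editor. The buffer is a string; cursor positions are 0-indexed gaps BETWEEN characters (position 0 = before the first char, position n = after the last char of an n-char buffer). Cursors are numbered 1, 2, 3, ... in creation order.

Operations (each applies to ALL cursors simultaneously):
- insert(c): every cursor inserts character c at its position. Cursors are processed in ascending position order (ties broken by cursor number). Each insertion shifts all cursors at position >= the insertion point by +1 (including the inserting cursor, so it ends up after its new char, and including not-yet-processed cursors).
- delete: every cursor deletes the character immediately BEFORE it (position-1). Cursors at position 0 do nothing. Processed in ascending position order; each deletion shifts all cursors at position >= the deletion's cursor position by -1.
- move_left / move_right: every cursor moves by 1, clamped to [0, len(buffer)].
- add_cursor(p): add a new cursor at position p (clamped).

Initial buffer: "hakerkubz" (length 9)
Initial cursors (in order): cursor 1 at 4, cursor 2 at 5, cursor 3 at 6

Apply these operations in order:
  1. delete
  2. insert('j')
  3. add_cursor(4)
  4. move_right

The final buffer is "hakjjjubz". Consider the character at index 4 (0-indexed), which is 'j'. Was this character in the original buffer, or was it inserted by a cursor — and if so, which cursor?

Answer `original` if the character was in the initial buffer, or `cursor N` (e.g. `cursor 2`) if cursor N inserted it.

Answer: cursor 2

Derivation:
After op 1 (delete): buffer="hakubz" (len 6), cursors c1@3 c2@3 c3@3, authorship ......
After op 2 (insert('j')): buffer="hakjjjubz" (len 9), cursors c1@6 c2@6 c3@6, authorship ...123...
After op 3 (add_cursor(4)): buffer="hakjjjubz" (len 9), cursors c4@4 c1@6 c2@6 c3@6, authorship ...123...
After op 4 (move_right): buffer="hakjjjubz" (len 9), cursors c4@5 c1@7 c2@7 c3@7, authorship ...123...
Authorship (.=original, N=cursor N): . . . 1 2 3 . . .
Index 4: author = 2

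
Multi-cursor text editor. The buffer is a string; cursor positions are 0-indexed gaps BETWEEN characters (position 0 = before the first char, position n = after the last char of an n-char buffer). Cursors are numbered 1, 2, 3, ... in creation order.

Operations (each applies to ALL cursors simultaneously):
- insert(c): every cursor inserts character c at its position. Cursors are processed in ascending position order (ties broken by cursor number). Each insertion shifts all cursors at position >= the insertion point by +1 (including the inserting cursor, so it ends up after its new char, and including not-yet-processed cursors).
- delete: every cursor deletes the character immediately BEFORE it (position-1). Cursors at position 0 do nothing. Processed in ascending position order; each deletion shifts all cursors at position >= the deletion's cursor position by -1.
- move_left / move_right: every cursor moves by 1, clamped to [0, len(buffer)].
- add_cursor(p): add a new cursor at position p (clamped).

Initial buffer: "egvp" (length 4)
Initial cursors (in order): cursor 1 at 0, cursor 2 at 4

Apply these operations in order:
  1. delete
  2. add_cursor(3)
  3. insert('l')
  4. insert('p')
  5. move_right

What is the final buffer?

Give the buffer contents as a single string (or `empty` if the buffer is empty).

Answer: lpegvllpp

Derivation:
After op 1 (delete): buffer="egv" (len 3), cursors c1@0 c2@3, authorship ...
After op 2 (add_cursor(3)): buffer="egv" (len 3), cursors c1@0 c2@3 c3@3, authorship ...
After op 3 (insert('l')): buffer="legvll" (len 6), cursors c1@1 c2@6 c3@6, authorship 1...23
After op 4 (insert('p')): buffer="lpegvllpp" (len 9), cursors c1@2 c2@9 c3@9, authorship 11...2323
After op 5 (move_right): buffer="lpegvllpp" (len 9), cursors c1@3 c2@9 c3@9, authorship 11...2323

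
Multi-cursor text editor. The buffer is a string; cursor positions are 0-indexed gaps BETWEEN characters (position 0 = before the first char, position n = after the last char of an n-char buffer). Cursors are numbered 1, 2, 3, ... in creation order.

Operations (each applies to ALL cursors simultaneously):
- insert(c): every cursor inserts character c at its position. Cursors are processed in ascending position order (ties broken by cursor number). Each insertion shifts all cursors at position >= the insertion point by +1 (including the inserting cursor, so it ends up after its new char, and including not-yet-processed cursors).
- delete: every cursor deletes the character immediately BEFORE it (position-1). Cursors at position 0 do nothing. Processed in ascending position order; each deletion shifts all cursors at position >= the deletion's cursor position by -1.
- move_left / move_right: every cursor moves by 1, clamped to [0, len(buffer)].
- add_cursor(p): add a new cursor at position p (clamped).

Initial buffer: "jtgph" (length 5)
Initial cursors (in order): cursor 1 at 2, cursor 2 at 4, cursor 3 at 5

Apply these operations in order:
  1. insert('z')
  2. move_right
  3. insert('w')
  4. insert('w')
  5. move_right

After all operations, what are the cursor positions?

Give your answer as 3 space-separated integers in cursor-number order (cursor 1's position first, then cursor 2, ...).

Answer: 7 12 14

Derivation:
After op 1 (insert('z')): buffer="jtzgpzhz" (len 8), cursors c1@3 c2@6 c3@8, authorship ..1..2.3
After op 2 (move_right): buffer="jtzgpzhz" (len 8), cursors c1@4 c2@7 c3@8, authorship ..1..2.3
After op 3 (insert('w')): buffer="jtzgwpzhwzw" (len 11), cursors c1@5 c2@9 c3@11, authorship ..1.1.2.233
After op 4 (insert('w')): buffer="jtzgwwpzhwwzww" (len 14), cursors c1@6 c2@11 c3@14, authorship ..1.11.2.22333
After op 5 (move_right): buffer="jtzgwwpzhwwzww" (len 14), cursors c1@7 c2@12 c3@14, authorship ..1.11.2.22333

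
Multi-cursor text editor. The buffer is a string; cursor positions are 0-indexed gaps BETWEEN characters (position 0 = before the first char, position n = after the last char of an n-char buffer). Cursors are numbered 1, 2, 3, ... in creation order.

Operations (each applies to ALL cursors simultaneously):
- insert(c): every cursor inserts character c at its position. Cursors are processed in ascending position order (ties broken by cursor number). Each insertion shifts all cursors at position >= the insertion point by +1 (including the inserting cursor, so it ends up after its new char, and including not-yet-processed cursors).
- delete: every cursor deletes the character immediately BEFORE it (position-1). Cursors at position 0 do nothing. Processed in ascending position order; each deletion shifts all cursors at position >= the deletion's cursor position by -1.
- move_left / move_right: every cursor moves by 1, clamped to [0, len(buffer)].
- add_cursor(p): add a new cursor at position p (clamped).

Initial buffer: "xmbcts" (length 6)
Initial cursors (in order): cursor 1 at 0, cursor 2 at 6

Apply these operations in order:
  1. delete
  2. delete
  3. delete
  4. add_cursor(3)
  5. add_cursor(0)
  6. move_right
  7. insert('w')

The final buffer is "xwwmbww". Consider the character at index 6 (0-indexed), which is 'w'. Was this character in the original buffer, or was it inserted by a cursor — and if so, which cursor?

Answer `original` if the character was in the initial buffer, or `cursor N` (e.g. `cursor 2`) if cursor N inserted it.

Answer: cursor 3

Derivation:
After op 1 (delete): buffer="xmbct" (len 5), cursors c1@0 c2@5, authorship .....
After op 2 (delete): buffer="xmbc" (len 4), cursors c1@0 c2@4, authorship ....
After op 3 (delete): buffer="xmb" (len 3), cursors c1@0 c2@3, authorship ...
After op 4 (add_cursor(3)): buffer="xmb" (len 3), cursors c1@0 c2@3 c3@3, authorship ...
After op 5 (add_cursor(0)): buffer="xmb" (len 3), cursors c1@0 c4@0 c2@3 c3@3, authorship ...
After op 6 (move_right): buffer="xmb" (len 3), cursors c1@1 c4@1 c2@3 c3@3, authorship ...
After op 7 (insert('w')): buffer="xwwmbww" (len 7), cursors c1@3 c4@3 c2@7 c3@7, authorship .14..23
Authorship (.=original, N=cursor N): . 1 4 . . 2 3
Index 6: author = 3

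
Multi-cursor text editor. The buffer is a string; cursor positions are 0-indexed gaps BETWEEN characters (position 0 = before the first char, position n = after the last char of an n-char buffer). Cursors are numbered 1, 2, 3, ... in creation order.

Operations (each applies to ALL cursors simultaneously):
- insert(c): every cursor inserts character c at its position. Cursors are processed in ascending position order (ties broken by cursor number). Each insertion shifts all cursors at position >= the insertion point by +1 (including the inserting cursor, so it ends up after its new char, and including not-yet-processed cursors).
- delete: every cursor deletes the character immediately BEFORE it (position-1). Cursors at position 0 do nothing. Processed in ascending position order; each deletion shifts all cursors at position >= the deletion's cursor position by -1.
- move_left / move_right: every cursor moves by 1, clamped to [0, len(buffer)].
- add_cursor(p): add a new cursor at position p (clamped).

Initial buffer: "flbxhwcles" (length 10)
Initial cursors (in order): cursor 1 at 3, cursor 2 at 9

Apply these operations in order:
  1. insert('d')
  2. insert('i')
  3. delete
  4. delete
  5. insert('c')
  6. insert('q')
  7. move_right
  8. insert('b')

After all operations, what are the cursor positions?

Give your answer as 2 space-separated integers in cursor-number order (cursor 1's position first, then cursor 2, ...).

After op 1 (insert('d')): buffer="flbdxhwcleds" (len 12), cursors c1@4 c2@11, authorship ...1......2.
After op 2 (insert('i')): buffer="flbdixhwcledis" (len 14), cursors c1@5 c2@13, authorship ...11......22.
After op 3 (delete): buffer="flbdxhwcleds" (len 12), cursors c1@4 c2@11, authorship ...1......2.
After op 4 (delete): buffer="flbxhwcles" (len 10), cursors c1@3 c2@9, authorship ..........
After op 5 (insert('c')): buffer="flbcxhwclecs" (len 12), cursors c1@4 c2@11, authorship ...1......2.
After op 6 (insert('q')): buffer="flbcqxhwclecqs" (len 14), cursors c1@5 c2@13, authorship ...11......22.
After op 7 (move_right): buffer="flbcqxhwclecqs" (len 14), cursors c1@6 c2@14, authorship ...11......22.
After op 8 (insert('b')): buffer="flbcqxbhwclecqsb" (len 16), cursors c1@7 c2@16, authorship ...11.1.....22.2

Answer: 7 16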